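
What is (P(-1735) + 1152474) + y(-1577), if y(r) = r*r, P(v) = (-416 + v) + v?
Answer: 3635517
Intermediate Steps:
P(v) = -416 + 2*v
y(r) = r**2
(P(-1735) + 1152474) + y(-1577) = ((-416 + 2*(-1735)) + 1152474) + (-1577)**2 = ((-416 - 3470) + 1152474) + 2486929 = (-3886 + 1152474) + 2486929 = 1148588 + 2486929 = 3635517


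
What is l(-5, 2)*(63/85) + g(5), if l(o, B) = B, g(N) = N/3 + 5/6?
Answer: 677/170 ≈ 3.9824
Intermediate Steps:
g(N) = ⅚ + N/3 (g(N) = N*(⅓) + 5*(⅙) = N/3 + ⅚ = ⅚ + N/3)
l(-5, 2)*(63/85) + g(5) = 2*(63/85) + (⅚ + (⅓)*5) = 2*(63*(1/85)) + (⅚ + 5/3) = 2*(63/85) + 5/2 = 126/85 + 5/2 = 677/170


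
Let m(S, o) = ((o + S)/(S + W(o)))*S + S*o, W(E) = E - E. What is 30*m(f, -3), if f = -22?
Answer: 1230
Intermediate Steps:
W(E) = 0
m(S, o) = S + o + S*o (m(S, o) = ((o + S)/(S + 0))*S + S*o = ((S + o)/S)*S + S*o = (S + o) + S*o = S + o + S*o)
30*m(f, -3) = 30*(-22 - 3 - 22*(-3)) = 30*(-22 - 3 + 66) = 30*41 = 1230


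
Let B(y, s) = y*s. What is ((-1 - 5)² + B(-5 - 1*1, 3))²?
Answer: 324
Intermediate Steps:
B(y, s) = s*y
((-1 - 5)² + B(-5 - 1*1, 3))² = ((-1 - 5)² + 3*(-5 - 1*1))² = ((-6)² + 3*(-5 - 1))² = (36 + 3*(-6))² = (36 - 18)² = 18² = 324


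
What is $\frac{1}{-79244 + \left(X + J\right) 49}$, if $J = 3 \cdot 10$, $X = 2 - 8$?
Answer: $- \frac{1}{78068} \approx -1.2809 \cdot 10^{-5}$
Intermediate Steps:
$X = -6$ ($X = 2 - 8 = -6$)
$J = 30$
$\frac{1}{-79244 + \left(X + J\right) 49} = \frac{1}{-79244 + \left(-6 + 30\right) 49} = \frac{1}{-79244 + 24 \cdot 49} = \frac{1}{-79244 + 1176} = \frac{1}{-78068} = - \frac{1}{78068}$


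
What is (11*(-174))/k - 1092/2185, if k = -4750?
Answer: -5289/54625 ≈ -0.096824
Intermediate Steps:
(11*(-174))/k - 1092/2185 = (11*(-174))/(-4750) - 1092/2185 = -1914*(-1/4750) - 1092*1/2185 = 957/2375 - 1092/2185 = -5289/54625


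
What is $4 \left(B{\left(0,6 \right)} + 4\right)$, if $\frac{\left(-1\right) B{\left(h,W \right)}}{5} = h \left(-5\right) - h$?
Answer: $16$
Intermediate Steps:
$B{\left(h,W \right)} = 30 h$ ($B{\left(h,W \right)} = - 5 \left(h \left(-5\right) - h\right) = - 5 \left(- 5 h - h\right) = - 5 \left(- 6 h\right) = 30 h$)
$4 \left(B{\left(0,6 \right)} + 4\right) = 4 \left(30 \cdot 0 + 4\right) = 4 \left(0 + 4\right) = 4 \cdot 4 = 16$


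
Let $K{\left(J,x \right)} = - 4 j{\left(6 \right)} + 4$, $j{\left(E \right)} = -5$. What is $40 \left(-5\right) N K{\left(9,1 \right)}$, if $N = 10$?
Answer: $-48000$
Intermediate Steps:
$K{\left(J,x \right)} = 24$ ($K{\left(J,x \right)} = \left(-4\right) \left(-5\right) + 4 = 20 + 4 = 24$)
$40 \left(-5\right) N K{\left(9,1 \right)} = 40 \left(-5\right) 10 \cdot 24 = \left(-200\right) 10 \cdot 24 = \left(-2000\right) 24 = -48000$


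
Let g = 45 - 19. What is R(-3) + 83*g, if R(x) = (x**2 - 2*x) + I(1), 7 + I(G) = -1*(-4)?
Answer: 2170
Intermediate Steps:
g = 26
I(G) = -3 (I(G) = -7 - 1*(-4) = -7 + 4 = -3)
R(x) = -3 + x**2 - 2*x (R(x) = (x**2 - 2*x) - 3 = -3 + x**2 - 2*x)
R(-3) + 83*g = (-3 + (-3)**2 - 2*(-3)) + 83*26 = (-3 + 9 + 6) + 2158 = 12 + 2158 = 2170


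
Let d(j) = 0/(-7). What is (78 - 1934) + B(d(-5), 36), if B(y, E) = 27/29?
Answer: -53797/29 ≈ -1855.1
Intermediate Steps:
d(j) = 0 (d(j) = 0*(-1/7) = 0)
B(y, E) = 27/29 (B(y, E) = 27*(1/29) = 27/29)
(78 - 1934) + B(d(-5), 36) = (78 - 1934) + 27/29 = -1856 + 27/29 = -53797/29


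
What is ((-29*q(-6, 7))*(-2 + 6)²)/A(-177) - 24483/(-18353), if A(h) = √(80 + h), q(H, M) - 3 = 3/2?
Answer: 24483/18353 + 2088*I*√97/97 ≈ 1.334 + 212.0*I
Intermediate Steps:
q(H, M) = 9/2 (q(H, M) = 3 + 3/2 = 9/2)
((-29*q(-6, 7))*(-2 + 6)²)/A(-177) - 24483/(-18353) = ((-29*9/2)*(-2 + 6)²)/(√(80 - 177)) - 24483/(-18353) = (-261/2*4²)/(√(-97)) - 24483*(-1/18353) = (-261/2*16)/((I*√97)) + 24483/18353 = -(-2088)*I*√97/97 + 24483/18353 = 2088*I*√97/97 + 24483/18353 = 24483/18353 + 2088*I*√97/97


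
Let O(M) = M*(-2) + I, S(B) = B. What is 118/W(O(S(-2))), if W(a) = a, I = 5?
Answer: 118/9 ≈ 13.111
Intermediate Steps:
O(M) = 5 - 2*M (O(M) = M*(-2) + 5 = -2*M + 5 = 5 - 2*M)
118/W(O(S(-2))) = 118/(5 - 2*(-2)) = 118/(5 + 4) = 118/9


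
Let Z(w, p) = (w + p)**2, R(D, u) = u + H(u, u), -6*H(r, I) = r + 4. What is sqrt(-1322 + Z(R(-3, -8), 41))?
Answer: I*sqrt(1697)/3 ≈ 13.732*I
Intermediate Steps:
H(r, I) = -2/3 - r/6 (H(r, I) = -(r + 4)/6 = -(4 + r)/6 = -2/3 - r/6)
R(D, u) = -2/3 + 5*u/6 (R(D, u) = u + (-2/3 - u/6) = -2/3 + 5*u/6)
Z(w, p) = (p + w)**2
sqrt(-1322 + Z(R(-3, -8), 41)) = sqrt(-1322 + (41 + (-2/3 + (5/6)*(-8)))**2) = sqrt(-1322 + (41 + (-2/3 - 20/3))**2) = sqrt(-1322 + (41 - 22/3)**2) = sqrt(-1322 + (101/3)**2) = sqrt(-1322 + 10201/9) = sqrt(-1697/9) = I*sqrt(1697)/3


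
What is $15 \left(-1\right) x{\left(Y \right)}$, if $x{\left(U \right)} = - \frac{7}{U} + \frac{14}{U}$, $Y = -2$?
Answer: $\frac{105}{2} \approx 52.5$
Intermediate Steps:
$x{\left(U \right)} = \frac{7}{U}$
$15 \left(-1\right) x{\left(Y \right)} = 15 \left(-1\right) \frac{7}{-2} = - 15 \cdot 7 \left(- \frac{1}{2}\right) = \left(-15\right) \left(- \frac{7}{2}\right) = \frac{105}{2}$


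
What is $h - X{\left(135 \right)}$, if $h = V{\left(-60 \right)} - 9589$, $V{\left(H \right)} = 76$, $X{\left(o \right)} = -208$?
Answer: $-9305$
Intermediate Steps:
$h = -9513$ ($h = 76 - 9589 = -9513$)
$h - X{\left(135 \right)} = -9513 - -208 = -9513 + 208 = -9305$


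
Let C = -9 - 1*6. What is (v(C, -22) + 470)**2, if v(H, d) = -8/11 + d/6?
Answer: 236083225/1089 ≈ 2.1679e+5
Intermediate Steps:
C = -15 (C = -9 - 6 = -15)
v(H, d) = -8/11 + d/6 (v(H, d) = -8*1/11 + d*(1/6) = -8/11 + d/6)
(v(C, -22) + 470)**2 = ((-8/11 + (1/6)*(-22)) + 470)**2 = ((-8/11 - 11/3) + 470)**2 = (-145/33 + 470)**2 = (15365/33)**2 = 236083225/1089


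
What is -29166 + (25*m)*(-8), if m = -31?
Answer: -22966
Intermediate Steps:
-29166 + (25*m)*(-8) = -29166 + (25*(-31))*(-8) = -29166 - 775*(-8) = -29166 + 6200 = -22966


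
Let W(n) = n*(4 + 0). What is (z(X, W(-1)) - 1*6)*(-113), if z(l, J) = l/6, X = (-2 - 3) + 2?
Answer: 1469/2 ≈ 734.50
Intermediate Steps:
X = -3 (X = -5 + 2 = -3)
W(n) = 4*n (W(n) = n*4 = 4*n)
z(l, J) = l/6 (z(l, J) = l*(⅙) = l/6)
(z(X, W(-1)) - 1*6)*(-113) = ((⅙)*(-3) - 1*6)*(-113) = (-½ - 6)*(-113) = -13/2*(-113) = 1469/2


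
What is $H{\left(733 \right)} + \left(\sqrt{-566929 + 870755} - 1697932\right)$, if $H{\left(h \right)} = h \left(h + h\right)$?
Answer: $-623354 + \sqrt{303826} \approx -6.228 \cdot 10^{5}$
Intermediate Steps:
$H{\left(h \right)} = 2 h^{2}$ ($H{\left(h \right)} = h 2 h = 2 h^{2}$)
$H{\left(733 \right)} + \left(\sqrt{-566929 + 870755} - 1697932\right) = 2 \cdot 733^{2} + \left(\sqrt{-566929 + 870755} - 1697932\right) = 2 \cdot 537289 - \left(1697932 - \sqrt{303826}\right) = 1074578 - \left(1697932 - \sqrt{303826}\right) = -623354 + \sqrt{303826}$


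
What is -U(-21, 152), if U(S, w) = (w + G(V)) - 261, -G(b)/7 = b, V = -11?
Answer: 32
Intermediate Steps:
G(b) = -7*b
U(S, w) = -184 + w (U(S, w) = (w - 7*(-11)) - 261 = (w + 77) - 261 = (77 + w) - 261 = -184 + w)
-U(-21, 152) = -(-184 + 152) = -1*(-32) = 32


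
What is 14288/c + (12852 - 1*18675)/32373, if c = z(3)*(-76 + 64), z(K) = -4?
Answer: 1070060/3597 ≈ 297.49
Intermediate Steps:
c = 48 (c = -4*(-76 + 64) = -4*(-12) = 48)
14288/c + (12852 - 1*18675)/32373 = 14288/48 + (12852 - 1*18675)/32373 = 14288*(1/48) + (12852 - 18675)*(1/32373) = 893/3 - 5823*1/32373 = 893/3 - 647/3597 = 1070060/3597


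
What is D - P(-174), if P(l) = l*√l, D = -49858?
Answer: -49858 + 174*I*√174 ≈ -49858.0 + 2295.2*I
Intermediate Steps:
P(l) = l^(3/2)
D - P(-174) = -49858 - (-174)^(3/2) = -49858 - (-174)*I*√174 = -49858 + 174*I*√174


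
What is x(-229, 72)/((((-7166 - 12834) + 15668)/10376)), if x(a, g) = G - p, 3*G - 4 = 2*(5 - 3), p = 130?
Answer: 990908/3249 ≈ 304.99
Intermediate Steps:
G = 8/3 (G = 4/3 + (2*(5 - 3))/3 = 4/3 + (2*2)/3 = 4/3 + (⅓)*4 = 4/3 + 4/3 = 8/3 ≈ 2.6667)
x(a, g) = -382/3 (x(a, g) = 8/3 - 1*130 = 8/3 - 130 = -382/3)
x(-229, 72)/((((-7166 - 12834) + 15668)/10376)) = -382*10376/((-7166 - 12834) + 15668)/3 = -382*10376/(-20000 + 15668)/3 = -382/(3*((-4332*1/10376))) = -382/(3*(-1083/2594)) = -382/3*(-2594/1083) = 990908/3249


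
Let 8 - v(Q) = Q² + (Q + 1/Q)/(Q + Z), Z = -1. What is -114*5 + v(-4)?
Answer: -11577/20 ≈ -578.85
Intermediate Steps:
v(Q) = 8 - Q² - (Q + 1/Q)/(-1 + Q) (v(Q) = 8 - (Q² + (Q + 1/Q)/(Q - 1)) = 8 - (Q² + (Q + 1/Q)/(-1 + Q)) = 8 + (-Q² - (Q + 1/Q)/(-1 + Q)) = 8 - Q² - (Q + 1/Q)/(-1 + Q))
-114*5 + v(-4) = -114*5 + (-1 + (-4)³ - 1*(-4)⁴ - 8*(-4) + 7*(-4)²)/((-4)*(-1 - 4)) = -38*15 - ¼*(-1 - 64 - 1*256 + 32 + 7*16)/(-5) = -570 - ¼*(-⅕)*(-1 - 64 - 256 + 32 + 112) = -570 - ¼*(-⅕)*(-177) = -570 - 177/20 = -11577/20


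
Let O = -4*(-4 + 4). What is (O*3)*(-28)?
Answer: 0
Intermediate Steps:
O = 0 (O = -4*0 = 0)
(O*3)*(-28) = (0*3)*(-28) = 0*(-28) = 0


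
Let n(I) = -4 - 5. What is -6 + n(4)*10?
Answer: -96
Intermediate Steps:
n(I) = -9
-6 + n(4)*10 = -6 - 9*10 = -6 - 90 = -96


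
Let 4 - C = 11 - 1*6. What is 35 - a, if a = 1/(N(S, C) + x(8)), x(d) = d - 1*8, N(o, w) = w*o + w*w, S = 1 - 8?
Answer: 279/8 ≈ 34.875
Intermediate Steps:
S = -7
C = -1 (C = 4 - (11 - 1*6) = 4 - (11 - 6) = 4 - 1*5 = 4 - 5 = -1)
N(o, w) = w**2 + o*w (N(o, w) = o*w + w**2 = w**2 + o*w)
x(d) = -8 + d (x(d) = d - 8 = -8 + d)
a = 1/8 (a = 1/(-(-7 - 1) + (-8 + 8)) = 1/(-1*(-8) + 0) = 1/(8 + 0) = 1/8 ≈ 0.12500)
35 - a = 35 - 1*1/8 = 35 - 1/8 = 279/8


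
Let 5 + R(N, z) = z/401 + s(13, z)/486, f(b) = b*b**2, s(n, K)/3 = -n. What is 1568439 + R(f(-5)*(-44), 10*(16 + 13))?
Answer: 101888651275/64962 ≈ 1.5684e+6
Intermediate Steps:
s(n, K) = -3*n (s(n, K) = 3*(-n) = -3*n)
f(b) = b**3
R(N, z) = -823/162 + z/401 (R(N, z) = -5 + (z/401 - 3*13/486) = -5 + (z*(1/401) - 39*1/486) = -5 + (z/401 - 13/162) = -5 + (-13/162 + z/401) = -823/162 + z/401)
1568439 + R(f(-5)*(-44), 10*(16 + 13)) = 1568439 + (-823/162 + (10*(16 + 13))/401) = 1568439 + (-823/162 + (10*29)/401) = 1568439 + (-823/162 + (1/401)*290) = 1568439 + (-823/162 + 290/401) = 1568439 - 283043/64962 = 101888651275/64962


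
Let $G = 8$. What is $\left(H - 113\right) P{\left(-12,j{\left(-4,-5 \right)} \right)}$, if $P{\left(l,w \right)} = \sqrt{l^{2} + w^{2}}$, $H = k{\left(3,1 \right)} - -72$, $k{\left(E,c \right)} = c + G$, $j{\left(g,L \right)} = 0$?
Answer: $-384$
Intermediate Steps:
$k{\left(E,c \right)} = 8 + c$ ($k{\left(E,c \right)} = c + 8 = 8 + c$)
$H = 81$ ($H = \left(8 + 1\right) - -72 = 9 + 72 = 81$)
$\left(H - 113\right) P{\left(-12,j{\left(-4,-5 \right)} \right)} = \left(81 - 113\right) \sqrt{\left(-12\right)^{2} + 0^{2}} = - 32 \sqrt{144 + 0} = - 32 \sqrt{144} = \left(-32\right) 12 = -384$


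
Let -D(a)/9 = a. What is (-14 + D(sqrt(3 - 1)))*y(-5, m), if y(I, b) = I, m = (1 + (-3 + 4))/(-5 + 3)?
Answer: 70 + 45*sqrt(2) ≈ 133.64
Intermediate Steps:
D(a) = -9*a
m = -1 (m = (1 + 1)/(-2) = 2*(-1/2) = -1)
(-14 + D(sqrt(3 - 1)))*y(-5, m) = (-14 - 9*sqrt(3 - 1))*(-5) = (-14 - 9*sqrt(2))*(-5) = 70 + 45*sqrt(2)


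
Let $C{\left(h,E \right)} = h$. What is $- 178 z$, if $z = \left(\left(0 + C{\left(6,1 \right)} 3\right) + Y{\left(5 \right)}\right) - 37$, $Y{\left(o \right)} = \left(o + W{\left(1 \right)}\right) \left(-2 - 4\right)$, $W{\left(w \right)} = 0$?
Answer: $8722$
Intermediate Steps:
$Y{\left(o \right)} = - 6 o$ ($Y{\left(o \right)} = \left(o + 0\right) \left(-2 - 4\right) = o \left(-6\right) = - 6 o$)
$z = -49$ ($z = \left(\left(0 + 6 \cdot 3\right) - 30\right) - 37 = \left(\left(0 + 18\right) - 30\right) - 37 = \left(18 - 30\right) - 37 = -12 - 37 = -49$)
$- 178 z = \left(-178\right) \left(-49\right) = 8722$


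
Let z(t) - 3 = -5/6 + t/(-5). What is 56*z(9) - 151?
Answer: -1957/15 ≈ -130.47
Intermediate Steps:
z(t) = 13/6 - t/5 (z(t) = 3 + (-5/6 + t/(-5)) = 3 + (-5*1/6 + t*(-1/5)) = 3 + (-5/6 - t/5) = 13/6 - t/5)
56*z(9) - 151 = 56*(13/6 - 1/5*9) - 151 = 56*(13/6 - 9/5) - 151 = 56*(11/30) - 151 = 308/15 - 151 = -1957/15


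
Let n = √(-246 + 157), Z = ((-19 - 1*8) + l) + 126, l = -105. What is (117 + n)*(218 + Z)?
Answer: 24804 + 212*I*√89 ≈ 24804.0 + 2000.0*I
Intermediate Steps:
Z = -6 (Z = ((-19 - 1*8) - 105) + 126 = ((-19 - 8) - 105) + 126 = (-27 - 105) + 126 = -132 + 126 = -6)
n = I*√89 (n = √(-89) = I*√89 ≈ 9.434*I)
(117 + n)*(218 + Z) = (117 + I*√89)*(218 - 6) = (117 + I*√89)*212 = 24804 + 212*I*√89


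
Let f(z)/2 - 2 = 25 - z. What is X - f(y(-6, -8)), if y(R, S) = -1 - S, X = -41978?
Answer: -42018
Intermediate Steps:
f(z) = 54 - 2*z (f(z) = 4 + 2*(25 - z) = 4 + (50 - 2*z) = 54 - 2*z)
X - f(y(-6, -8)) = -41978 - (54 - 2*(-1 - 1*(-8))) = -41978 - (54 - 2*(-1 + 8)) = -41978 - (54 - 2*7) = -41978 - (54 - 14) = -41978 - 1*40 = -41978 - 40 = -42018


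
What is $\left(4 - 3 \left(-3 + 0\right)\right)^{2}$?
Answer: $169$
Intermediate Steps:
$\left(4 - 3 \left(-3 + 0\right)\right)^{2} = \left(4 - -9\right)^{2} = \left(4 + 9\right)^{2} = 13^{2} = 169$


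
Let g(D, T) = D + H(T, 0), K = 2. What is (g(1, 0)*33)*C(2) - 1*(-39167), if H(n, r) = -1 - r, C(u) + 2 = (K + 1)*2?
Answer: 39167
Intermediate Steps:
C(u) = 4 (C(u) = -2 + (2 + 1)*2 = -2 + 3*2 = -2 + 6 = 4)
g(D, T) = -1 + D (g(D, T) = D + (-1 - 1*0) = D + (-1 + 0) = D - 1 = -1 + D)
(g(1, 0)*33)*C(2) - 1*(-39167) = ((-1 + 1)*33)*4 - 1*(-39167) = (0*33)*4 + 39167 = 0*4 + 39167 = 0 + 39167 = 39167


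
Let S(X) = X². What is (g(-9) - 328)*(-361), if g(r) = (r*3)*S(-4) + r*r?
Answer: 245119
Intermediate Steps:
g(r) = r² + 48*r (g(r) = (r*3)*(-4)² + r*r = (3*r)*16 + r² = 48*r + r² = r² + 48*r)
(g(-9) - 328)*(-361) = (-9*(48 - 9) - 328)*(-361) = (-9*39 - 328)*(-361) = (-351 - 328)*(-361) = -679*(-361) = 245119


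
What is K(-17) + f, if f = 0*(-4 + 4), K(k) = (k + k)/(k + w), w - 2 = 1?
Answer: 17/7 ≈ 2.4286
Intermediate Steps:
w = 3 (w = 2 + 1 = 3)
K(k) = 2*k/(3 + k) (K(k) = (k + k)/(k + 3) = (2*k)/(3 + k) = 2*k/(3 + k))
f = 0 (f = 0*0 = 0)
K(-17) + f = 2*(-17)/(3 - 17) + 0 = 2*(-17)/(-14) + 0 = 2*(-17)*(-1/14) + 0 = 17/7 + 0 = 17/7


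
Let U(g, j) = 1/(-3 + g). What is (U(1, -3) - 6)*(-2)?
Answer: 13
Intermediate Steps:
(U(1, -3) - 6)*(-2) = (1/(-3 + 1) - 6)*(-2) = (1/(-2) - 6)*(-2) = (-½ - 6)*(-2) = -13/2*(-2) = 13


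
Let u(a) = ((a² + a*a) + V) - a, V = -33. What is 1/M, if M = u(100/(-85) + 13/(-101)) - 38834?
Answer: -2948089/114569483204 ≈ -2.5732e-5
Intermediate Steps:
u(a) = -33 - a + 2*a² (u(a) = ((a² + a*a) - 33) - a = ((a² + a²) - 33) - a = (2*a² - 33) - a = (-33 + 2*a²) - a = -33 - a + 2*a²)
M = -114569483204/2948089 (M = (-33 - (100/(-85) + 13/(-101)) + 2*(100/(-85) + 13/(-101))²) - 38834 = (-33 - (100*(-1/85) + 13*(-1/101)) + 2*(100*(-1/85) + 13*(-1/101))²) - 38834 = (-33 - (-20/17 - 13/101) + 2*(-20/17 - 13/101)²) - 38834 = (-33 - 1*(-2241/1717) + 2*(-2241/1717)²) - 38834 = (-33 + 2241/1717 + 2*(5022081/2948089)) - 38834 = (-33 + 2241/1717 + 10044162/2948089) - 38834 = -83394978/2948089 - 38834 = -114569483204/2948089 ≈ -38862.)
1/M = 1/(-114569483204/2948089) = -2948089/114569483204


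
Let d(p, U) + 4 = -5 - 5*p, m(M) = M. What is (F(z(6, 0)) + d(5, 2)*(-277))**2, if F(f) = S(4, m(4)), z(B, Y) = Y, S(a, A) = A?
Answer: 88774084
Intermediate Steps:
d(p, U) = -9 - 5*p (d(p, U) = -4 + (-5 - 5*p) = -9 - 5*p)
F(f) = 4
(F(z(6, 0)) + d(5, 2)*(-277))**2 = (4 + (-9 - 5*5)*(-277))**2 = (4 + (-9 - 25)*(-277))**2 = (4 - 34*(-277))**2 = (4 + 9418)**2 = 9422**2 = 88774084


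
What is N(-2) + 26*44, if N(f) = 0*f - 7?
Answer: 1137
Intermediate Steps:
N(f) = -7 (N(f) = 0 - 7 = -7)
N(-2) + 26*44 = -7 + 26*44 = -7 + 1144 = 1137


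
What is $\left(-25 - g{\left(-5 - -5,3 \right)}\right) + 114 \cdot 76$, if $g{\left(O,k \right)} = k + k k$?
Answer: $8627$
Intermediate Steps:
$g{\left(O,k \right)} = k + k^{2}$
$\left(-25 - g{\left(-5 - -5,3 \right)}\right) + 114 \cdot 76 = \left(-25 - 3 \left(1 + 3\right)\right) + 114 \cdot 76 = \left(-25 - 3 \cdot 4\right) + 8664 = \left(-25 - 12\right) + 8664 = -37 + 8664 = 8627$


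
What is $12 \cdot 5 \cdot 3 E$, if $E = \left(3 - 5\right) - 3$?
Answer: $-900$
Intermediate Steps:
$E = -5$ ($E = -2 - 3 = -5$)
$12 \cdot 5 \cdot 3 E = 12 \cdot 5 \cdot 3 \left(-5\right) = 12 \cdot 15 \left(-5\right) = 12 \left(-75\right) = -900$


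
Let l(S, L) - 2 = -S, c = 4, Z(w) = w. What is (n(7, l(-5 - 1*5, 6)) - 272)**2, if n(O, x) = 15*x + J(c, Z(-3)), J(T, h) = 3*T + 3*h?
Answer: 7921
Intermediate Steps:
l(S, L) = 2 - S
n(O, x) = 3 + 15*x (n(O, x) = 15*x + (3*4 + 3*(-3)) = 15*x + (12 - 9) = 15*x + 3 = 3 + 15*x)
(n(7, l(-5 - 1*5, 6)) - 272)**2 = ((3 + 15*(2 - (-5 - 1*5))) - 272)**2 = ((3 + 15*(2 - (-5 - 5))) - 272)**2 = ((3 + 15*(2 - 1*(-10))) - 272)**2 = ((3 + 15*(2 + 10)) - 272)**2 = ((3 + 15*12) - 272)**2 = ((3 + 180) - 272)**2 = (183 - 272)**2 = (-89)**2 = 7921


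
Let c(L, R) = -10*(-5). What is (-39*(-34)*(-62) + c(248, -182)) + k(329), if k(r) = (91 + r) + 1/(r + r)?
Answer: -53786235/658 ≈ -81742.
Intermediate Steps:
c(L, R) = 50
k(r) = 91 + r + 1/(2*r) (k(r) = (91 + r) + 1/(2*r) = 91 + r + 1/(2*r))
(-39*(-34)*(-62) + c(248, -182)) + k(329) = (-39*(-34)*(-62) + 50) + (91 + 329 + (1/2)/329) = (1326*(-62) + 50) + (91 + 329 + (1/2)*(1/329)) = (-82212 + 50) + (91 + 329 + 1/658) = -82162 + 276361/658 = -53786235/658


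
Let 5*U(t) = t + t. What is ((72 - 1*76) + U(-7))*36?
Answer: -1224/5 ≈ -244.80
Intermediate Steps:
U(t) = 2*t/5 (U(t) = (t + t)/5 = (2*t)/5 = 2*t/5)
((72 - 1*76) + U(-7))*36 = ((72 - 1*76) + (2/5)*(-7))*36 = ((72 - 76) - 14/5)*36 = (-4 - 14/5)*36 = -34/5*36 = -1224/5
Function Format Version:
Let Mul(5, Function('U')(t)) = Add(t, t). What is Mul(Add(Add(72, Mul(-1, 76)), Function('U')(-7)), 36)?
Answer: Rational(-1224, 5) ≈ -244.80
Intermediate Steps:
Function('U')(t) = Mul(Rational(2, 5), t) (Function('U')(t) = Mul(Rational(1, 5), Add(t, t)) = Mul(Rational(1, 5), Mul(2, t)) = Mul(Rational(2, 5), t))
Mul(Add(Add(72, Mul(-1, 76)), Function('U')(-7)), 36) = Mul(Add(Add(72, Mul(-1, 76)), Mul(Rational(2, 5), -7)), 36) = Mul(Add(Add(72, -76), Rational(-14, 5)), 36) = Mul(Add(-4, Rational(-14, 5)), 36) = Mul(Rational(-34, 5), 36) = Rational(-1224, 5)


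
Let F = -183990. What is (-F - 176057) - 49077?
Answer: -41144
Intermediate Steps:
(-F - 176057) - 49077 = (-1*(-183990) - 176057) - 49077 = (183990 - 176057) - 49077 = 7933 - 49077 = -41144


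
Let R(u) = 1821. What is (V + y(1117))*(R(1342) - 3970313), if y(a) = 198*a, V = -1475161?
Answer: 4976469125540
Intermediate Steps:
(V + y(1117))*(R(1342) - 3970313) = (-1475161 + 198*1117)*(1821 - 3970313) = (-1475161 + 221166)*(-3968492) = -1253995*(-3968492) = 4976469125540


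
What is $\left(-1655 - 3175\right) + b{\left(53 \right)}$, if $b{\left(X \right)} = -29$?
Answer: $-4859$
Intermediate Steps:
$\left(-1655 - 3175\right) + b{\left(53 \right)} = \left(-1655 - 3175\right) - 29 = -4830 - 29 = -4859$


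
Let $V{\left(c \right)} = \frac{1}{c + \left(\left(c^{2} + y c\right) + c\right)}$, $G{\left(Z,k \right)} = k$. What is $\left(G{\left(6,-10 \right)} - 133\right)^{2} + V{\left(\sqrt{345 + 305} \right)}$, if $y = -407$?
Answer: $\frac{3340855374}{163375} - \frac{81 \sqrt{26}}{4247750} \approx 20449.0$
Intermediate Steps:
$V{\left(c \right)} = \frac{1}{c^{2} - 405 c}$ ($V{\left(c \right)} = \frac{1}{c + \left(\left(c^{2} - 407 c\right) + c\right)} = \frac{1}{c + \left(c^{2} - 406 c\right)} = \frac{1}{c^{2} - 405 c}$)
$\left(G{\left(6,-10 \right)} - 133\right)^{2} + V{\left(\sqrt{345 + 305} \right)} = \left(-10 - 133\right)^{2} + \frac{1}{\sqrt{345 + 305} \left(-405 + \sqrt{345 + 305}\right)} = \left(-143\right)^{2} + \frac{1}{\sqrt{650} \left(-405 + \sqrt{650}\right)} = 20449 + \frac{1}{5 \sqrt{26} \left(-405 + 5 \sqrt{26}\right)} = 20449 + \frac{\frac{1}{130} \sqrt{26}}{-405 + 5 \sqrt{26}} = 20449 + \frac{\sqrt{26}}{130 \left(-405 + 5 \sqrt{26}\right)}$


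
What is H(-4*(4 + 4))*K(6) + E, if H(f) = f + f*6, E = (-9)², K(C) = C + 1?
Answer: -1487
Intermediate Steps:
K(C) = 1 + C
E = 81
H(f) = 7*f (H(f) = f + 6*f = 7*f)
H(-4*(4 + 4))*K(6) + E = (7*(-4*(4 + 4)))*(1 + 6) + 81 = (7*(-4*8))*7 + 81 = (7*(-32))*7 + 81 = -224*7 + 81 = -1568 + 81 = -1487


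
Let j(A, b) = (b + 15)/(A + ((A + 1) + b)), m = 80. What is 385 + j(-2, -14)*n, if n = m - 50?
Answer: 6515/17 ≈ 383.24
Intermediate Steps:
j(A, b) = (15 + b)/(1 + b + 2*A) (j(A, b) = (15 + b)/(A + ((1 + A) + b)) = (15 + b)/(A + (1 + A + b)) = (15 + b)/(1 + b + 2*A))
n = 30 (n = 80 - 50 = 30)
385 + j(-2, -14)*n = 385 + ((15 - 14)/(1 - 14 + 2*(-2)))*30 = 385 + (1/(1 - 14 - 4))*30 = 385 + (1/(-17))*30 = 385 - 1/17*1*30 = 385 - 1/17*30 = 385 - 30/17 = 6515/17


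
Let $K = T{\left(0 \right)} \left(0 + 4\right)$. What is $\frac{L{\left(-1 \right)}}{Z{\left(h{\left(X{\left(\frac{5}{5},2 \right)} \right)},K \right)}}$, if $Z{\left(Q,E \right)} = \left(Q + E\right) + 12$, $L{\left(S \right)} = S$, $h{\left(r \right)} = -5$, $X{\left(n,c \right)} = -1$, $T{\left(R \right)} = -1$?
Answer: $- \frac{1}{3} \approx -0.33333$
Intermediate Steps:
$K = -4$ ($K = - (0 + 4) = \left(-1\right) 4 = -4$)
$Z{\left(Q,E \right)} = 12 + E + Q$ ($Z{\left(Q,E \right)} = \left(E + Q\right) + 12 = 12 + E + Q$)
$\frac{L{\left(-1 \right)}}{Z{\left(h{\left(X{\left(\frac{5}{5},2 \right)} \right)},K \right)}} = - \frac{1}{12 - 4 - 5} = - \frac{1}{3}$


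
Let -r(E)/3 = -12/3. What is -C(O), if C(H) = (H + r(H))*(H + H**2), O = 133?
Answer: -2584190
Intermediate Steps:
r(E) = 12 (r(E) = -(-36)/3 = -3*(-4) = 12)
C(H) = (12 + H)*(H + H**2) (C(H) = (H + 12)*(H + H**2) = (12 + H)*(H + H**2))
-C(O) = -133*(12 + 133**2 + 13*133) = -133*(12 + 17689 + 1729) = -133*19430 = -1*2584190 = -2584190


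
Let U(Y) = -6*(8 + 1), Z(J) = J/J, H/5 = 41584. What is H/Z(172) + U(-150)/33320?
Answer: 3463947173/16660 ≈ 2.0792e+5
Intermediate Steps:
H = 207920 (H = 5*41584 = 207920)
Z(J) = 1
U(Y) = -54 (U(Y) = -6*9 = -54)
H/Z(172) + U(-150)/33320 = 207920/1 - 54/33320 = 207920*1 - 54*1/33320 = 207920 - 27/16660 = 3463947173/16660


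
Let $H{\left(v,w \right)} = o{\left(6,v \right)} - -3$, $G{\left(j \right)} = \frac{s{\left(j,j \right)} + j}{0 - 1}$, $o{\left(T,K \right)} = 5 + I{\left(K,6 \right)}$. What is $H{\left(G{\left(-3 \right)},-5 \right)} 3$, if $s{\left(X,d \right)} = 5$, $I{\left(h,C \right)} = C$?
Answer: $42$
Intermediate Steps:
$o{\left(T,K \right)} = 11$ ($o{\left(T,K \right)} = 5 + 6 = 11$)
$G{\left(j \right)} = -5 - j$ ($G{\left(j \right)} = \frac{5 + j}{0 - 1} = \frac{5 + j}{-1} = \left(5 + j\right) \left(-1\right) = -5 - j$)
$H{\left(v,w \right)} = 14$ ($H{\left(v,w \right)} = 11 - -3 = 11 + 3 = 14$)
$H{\left(G{\left(-3 \right)},-5 \right)} 3 = 14 \cdot 3 = 42$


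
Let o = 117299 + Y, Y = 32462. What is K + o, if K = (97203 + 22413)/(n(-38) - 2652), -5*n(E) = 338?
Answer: 1017925999/6799 ≈ 1.4972e+5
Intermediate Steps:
n(E) = -338/5 (n(E) = -⅕*338 = -338/5)
K = -299040/6799 (K = (97203 + 22413)/(-338/5 - 2652) = 119616/(-13598/5) = 119616*(-5/13598) = -299040/6799 ≈ -43.983)
o = 149761 (o = 117299 + 32462 = 149761)
K + o = -299040/6799 + 149761 = 1017925999/6799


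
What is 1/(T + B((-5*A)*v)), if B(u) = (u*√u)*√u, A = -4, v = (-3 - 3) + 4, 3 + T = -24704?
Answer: -1/23107 ≈ -4.3277e-5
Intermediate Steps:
T = -24707 (T = -3 - 24704 = -24707)
v = -2 (v = -6 + 4 = -2)
B(u) = u² (B(u) = u^(3/2)*√u = u²)
1/(T + B((-5*A)*v)) = 1/(-24707 + (-5*(-4)*(-2))²) = 1/(-24707 + (20*(-2))²) = 1/(-24707 + (-40)²) = 1/(-24707 + 1600) = 1/(-23107) = -1/23107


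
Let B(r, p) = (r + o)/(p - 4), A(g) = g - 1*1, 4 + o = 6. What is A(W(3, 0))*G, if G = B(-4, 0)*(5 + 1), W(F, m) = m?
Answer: -3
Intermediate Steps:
o = 2 (o = -4 + 6 = 2)
A(g) = -1 + g (A(g) = g - 1 = -1 + g)
B(r, p) = (2 + r)/(-4 + p) (B(r, p) = (r + 2)/(p - 4) = (2 + r)/(-4 + p))
G = 3 (G = ((2 - 4)/(-4 + 0))*(5 + 1) = (-2/(-4))*6 = -¼*(-2)*6 = (½)*6 = 3)
A(W(3, 0))*G = (-1 + 0)*3 = -1*3 = -3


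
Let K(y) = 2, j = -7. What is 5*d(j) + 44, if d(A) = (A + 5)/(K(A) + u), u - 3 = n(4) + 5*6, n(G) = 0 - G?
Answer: 1354/31 ≈ 43.677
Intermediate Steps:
n(G) = -G
u = 29 (u = 3 + (-1*4 + 5*6) = 3 + (-4 + 30) = 3 + 26 = 29)
d(A) = 5/31 + A/31 (d(A) = (A + 5)/(2 + 29) = (5 + A)/31 = (5 + A)*(1/31) = 5/31 + A/31)
5*d(j) + 44 = 5*(5/31 + (1/31)*(-7)) + 44 = 5*(5/31 - 7/31) + 44 = 5*(-2/31) + 44 = -10/31 + 44 = 1354/31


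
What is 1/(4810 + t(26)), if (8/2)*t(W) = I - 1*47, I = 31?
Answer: 1/4806 ≈ 0.00020807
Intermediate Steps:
t(W) = -4 (t(W) = (31 - 1*47)/4 = (31 - 47)/4 = (¼)*(-16) = -4)
1/(4810 + t(26)) = 1/(4810 - 4) = 1/4806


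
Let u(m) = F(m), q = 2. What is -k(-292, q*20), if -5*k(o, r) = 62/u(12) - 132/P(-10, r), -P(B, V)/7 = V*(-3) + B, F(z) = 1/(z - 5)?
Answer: 197404/2275 ≈ 86.771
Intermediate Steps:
F(z) = 1/(-5 + z)
u(m) = 1/(-5 + m)
P(B, V) = -7*B + 21*V (P(B, V) = -7*(V*(-3) + B) = -7*(-3*V + B) = -7*(B - 3*V) = -7*B + 21*V)
k(o, r) = -434/5 + 132/(5*(70 + 21*r)) (k(o, r) = -(62/(1/(-5 + 12)) - 132/(-7*(-10) + 21*r))/5 = -(62/(1/7) - 132/(70 + 21*r))/5 = -(62*7 - 132/(70 + 21*r))/5 = -(434 - 132/(70 + 21*r))/5 = -434/5 + 132/(5*(70 + 21*r)))
-k(-292, q*20) = -2*(-15124 - 9114*20)/(35*(10 + 3*(2*20))) = -2*(-15124 - 4557*40)/(35*(10 + 3*40)) = -2*(-15124 - 182280)/(35*(10 + 120)) = -2*(-197404)/(35*130) = -1*(-197404/2275) = 197404/2275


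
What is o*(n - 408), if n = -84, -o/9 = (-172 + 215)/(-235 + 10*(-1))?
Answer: -190404/245 ≈ -777.16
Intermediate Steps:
o = 387/245 (o = -9*(-172 + 215)/(-235 + 10*(-1)) = -387/(-235 - 10) = -387/(-245) = -387*(-1)/245 = -9*(-43/245) = 387/245 ≈ 1.5796)
o*(n - 408) = 387*(-84 - 408)/245 = (387/245)*(-492) = -190404/245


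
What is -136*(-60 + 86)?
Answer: -3536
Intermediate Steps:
-136*(-60 + 86) = -136*26 = -3536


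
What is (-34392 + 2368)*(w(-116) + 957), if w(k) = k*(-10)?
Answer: -67794808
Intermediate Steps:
w(k) = -10*k
(-34392 + 2368)*(w(-116) + 957) = (-34392 + 2368)*(-10*(-116) + 957) = -32024*(1160 + 957) = -32024*2117 = -67794808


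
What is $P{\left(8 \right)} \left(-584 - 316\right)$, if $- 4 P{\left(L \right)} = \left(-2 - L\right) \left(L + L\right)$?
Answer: $-36000$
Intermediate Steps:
$P{\left(L \right)} = - \frac{L \left(-2 - L\right)}{2}$ ($P{\left(L \right)} = - \frac{\left(-2 - L\right) \left(L + L\right)}{4} = - \frac{\left(-2 - L\right) 2 L}{4} = - \frac{2 L \left(-2 - L\right)}{4} = - \frac{L \left(-2 - L\right)}{2}$)
$P{\left(8 \right)} \left(-584 - 316\right) = \frac{1}{2} \cdot 8 \left(2 + 8\right) \left(-584 - 316\right) = \frac{1}{2} \cdot 8 \cdot 10 \left(-900\right) = 40 \left(-900\right) = -36000$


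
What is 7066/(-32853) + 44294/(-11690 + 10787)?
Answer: -162396820/3296251 ≈ -49.267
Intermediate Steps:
7066/(-32853) + 44294/(-11690 + 10787) = 7066*(-1/32853) + 44294/(-903) = -7066/32853 + 44294*(-1/903) = -7066/32853 - 44294/903 = -162396820/3296251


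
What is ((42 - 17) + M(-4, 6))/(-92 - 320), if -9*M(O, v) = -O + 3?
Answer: -109/1854 ≈ -0.058792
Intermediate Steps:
M(O, v) = -1/3 + O/9 (M(O, v) = -(-O + 3)/9 = -(3 - O)/9 = -1/3 + O/9)
((42 - 17) + M(-4, 6))/(-92 - 320) = ((42 - 17) + (-1/3 + (1/9)*(-4)))/(-92 - 320) = (25 + (-1/3 - 4/9))/(-412) = -(25 - 7/9)/412 = -1/412*218/9 = -109/1854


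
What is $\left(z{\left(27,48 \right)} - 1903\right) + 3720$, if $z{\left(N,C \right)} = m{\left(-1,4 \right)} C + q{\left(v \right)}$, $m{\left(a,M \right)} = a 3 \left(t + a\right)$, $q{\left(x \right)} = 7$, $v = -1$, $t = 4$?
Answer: $1392$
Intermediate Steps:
$m{\left(a,M \right)} = 3 a \left(4 + a\right)$ ($m{\left(a,M \right)} = a 3 \left(4 + a\right) = 3 a \left(4 + a\right)$)
$z{\left(N,C \right)} = 7 - 9 C$ ($z{\left(N,C \right)} = 3 \left(-1\right) \left(4 - 1\right) C + 7 = 3 \left(-1\right) 3 C + 7 = - 9 C + 7 = 7 - 9 C$)
$\left(z{\left(27,48 \right)} - 1903\right) + 3720 = \left(\left(7 - 432\right) - 1903\right) + 3720 = \left(-425 - 1903\right) + 3720 = -2328 + 3720 = 1392$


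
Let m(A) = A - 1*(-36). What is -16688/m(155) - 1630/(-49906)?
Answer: -416259999/4766023 ≈ -87.339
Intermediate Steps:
m(A) = 36 + A (m(A) = A + 36 = 36 + A)
-16688/m(155) - 1630/(-49906) = -16688/(36 + 155) - 1630/(-49906) = -16688/191 - 1630*(-1/49906) = -16688*1/191 + 815/24953 = -16688/191 + 815/24953 = -416259999/4766023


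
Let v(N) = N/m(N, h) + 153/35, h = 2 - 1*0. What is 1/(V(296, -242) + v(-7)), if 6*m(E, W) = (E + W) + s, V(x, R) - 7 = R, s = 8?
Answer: -35/8562 ≈ -0.0040878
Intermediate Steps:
h = 2 (h = 2 + 0 = 2)
V(x, R) = 7 + R
m(E, W) = 4/3 + E/6 + W/6 (m(E, W) = ((E + W) + 8)/6 = (8 + E + W)/6 = 4/3 + E/6 + W/6)
v(N) = 153/35 + N/(5/3 + N/6) (v(N) = N/(4/3 + N/6 + (⅙)*2) + 153/35 = N/(4/3 + N/6 + ⅓) + 153*(1/35) = N/(5/3 + N/6) + 153/35 = 153/35 + N/(5/3 + N/6))
1/(V(296, -242) + v(-7)) = 1/((7 - 242) + 3*(510 + 121*(-7))/(35*(10 - 7))) = 1/(-235 + (3/35)*(510 - 847)/3) = 1/(-235 + (3/35)*(⅓)*(-337)) = 1/(-235 - 337/35) = 1/(-8562/35) = -35/8562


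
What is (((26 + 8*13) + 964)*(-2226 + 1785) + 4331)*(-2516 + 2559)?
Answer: -20559289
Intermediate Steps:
(((26 + 8*13) + 964)*(-2226 + 1785) + 4331)*(-2516 + 2559) = (((26 + 104) + 964)*(-441) + 4331)*43 = ((130 + 964)*(-441) + 4331)*43 = (1094*(-441) + 4331)*43 = (-482454 + 4331)*43 = -478123*43 = -20559289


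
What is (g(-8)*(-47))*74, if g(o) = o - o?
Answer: 0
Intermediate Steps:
g(o) = 0
(g(-8)*(-47))*74 = (0*(-47))*74 = 0*74 = 0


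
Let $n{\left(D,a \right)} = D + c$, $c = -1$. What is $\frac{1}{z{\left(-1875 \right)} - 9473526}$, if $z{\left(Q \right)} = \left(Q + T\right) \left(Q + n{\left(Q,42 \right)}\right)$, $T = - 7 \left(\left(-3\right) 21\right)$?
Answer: $- \frac{1}{4094592} \approx -2.4422 \cdot 10^{-7}$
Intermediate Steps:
$n{\left(D,a \right)} = -1 + D$ ($n{\left(D,a \right)} = D - 1 = -1 + D$)
$T = 441$ ($T = \left(-7\right) \left(-63\right) = 441$)
$z{\left(Q \right)} = \left(-1 + 2 Q\right) \left(441 + Q\right)$ ($z{\left(Q \right)} = \left(Q + 441\right) \left(Q + \left(-1 + Q\right)\right) = \left(441 + Q\right) \left(-1 + 2 Q\right) = \left(-1 + 2 Q\right) \left(441 + Q\right)$)
$\frac{1}{z{\left(-1875 \right)} - 9473526} = \frac{1}{\left(-441 + 2 \left(-1875\right)^{2} + 881 \left(-1875\right)\right) - 9473526} = \frac{1}{\left(-441 + 2 \cdot 3515625 - 1651875\right) - 9473526} = \frac{1}{\left(-441 + 7031250 - 1651875\right) - 9473526} = \frac{1}{5378934 - 9473526} = \frac{1}{-4094592} = - \frac{1}{4094592}$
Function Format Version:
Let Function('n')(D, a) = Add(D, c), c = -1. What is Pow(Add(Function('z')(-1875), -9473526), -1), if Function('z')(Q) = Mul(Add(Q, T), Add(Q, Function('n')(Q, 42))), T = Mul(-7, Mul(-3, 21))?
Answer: Rational(-1, 4094592) ≈ -2.4422e-7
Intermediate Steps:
Function('n')(D, a) = Add(-1, D) (Function('n')(D, a) = Add(D, -1) = Add(-1, D))
T = 441 (T = Mul(-7, -63) = 441)
Function('z')(Q) = Mul(Add(-1, Mul(2, Q)), Add(441, Q)) (Function('z')(Q) = Mul(Add(Q, 441), Add(Q, Add(-1, Q))) = Mul(Add(441, Q), Add(-1, Mul(2, Q))) = Mul(Add(-1, Mul(2, Q)), Add(441, Q)))
Pow(Add(Function('z')(-1875), -9473526), -1) = Pow(Add(Add(-441, Mul(2, Pow(-1875, 2)), Mul(881, -1875)), -9473526), -1) = Pow(Add(Add(-441, Mul(2, 3515625), -1651875), -9473526), -1) = Pow(Add(Add(-441, 7031250, -1651875), -9473526), -1) = Pow(Add(5378934, -9473526), -1) = Pow(-4094592, -1) = Rational(-1, 4094592)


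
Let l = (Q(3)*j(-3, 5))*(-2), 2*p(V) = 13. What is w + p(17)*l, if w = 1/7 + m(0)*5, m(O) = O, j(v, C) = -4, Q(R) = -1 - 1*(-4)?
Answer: 1093/7 ≈ 156.14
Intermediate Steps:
Q(R) = 3 (Q(R) = -1 + 4 = 3)
p(V) = 13/2 (p(V) = (1/2)*13 = 13/2)
l = 24 (l = (3*(-4))*(-2) = -12*(-2) = 24)
w = 1/7 (w = 1/7 + 0*5 = 1/7 + 0 = 1/7 ≈ 0.14286)
w + p(17)*l = 1/7 + (13/2)*24 = 1/7 + 156 = 1093/7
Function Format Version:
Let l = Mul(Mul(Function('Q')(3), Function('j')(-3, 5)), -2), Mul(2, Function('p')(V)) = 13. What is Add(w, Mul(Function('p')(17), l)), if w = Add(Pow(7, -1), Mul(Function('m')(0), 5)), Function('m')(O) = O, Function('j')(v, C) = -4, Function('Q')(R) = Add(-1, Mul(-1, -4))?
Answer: Rational(1093, 7) ≈ 156.14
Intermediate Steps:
Function('Q')(R) = 3 (Function('Q')(R) = Add(-1, 4) = 3)
Function('p')(V) = Rational(13, 2) (Function('p')(V) = Mul(Rational(1, 2), 13) = Rational(13, 2))
l = 24 (l = Mul(Mul(3, -4), -2) = Mul(-12, -2) = 24)
w = Rational(1, 7) (w = Add(Pow(7, -1), Mul(0, 5)) = Add(Rational(1, 7), 0) = Rational(1, 7) ≈ 0.14286)
Add(w, Mul(Function('p')(17), l)) = Add(Rational(1, 7), Mul(Rational(13, 2), 24)) = Add(Rational(1, 7), 156) = Rational(1093, 7)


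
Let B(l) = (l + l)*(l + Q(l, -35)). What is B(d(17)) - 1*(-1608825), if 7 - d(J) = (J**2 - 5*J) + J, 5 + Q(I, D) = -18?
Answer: 1710261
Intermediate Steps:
Q(I, D) = -23 (Q(I, D) = -5 - 18 = -23)
d(J) = 7 - J**2 + 4*J (d(J) = 7 - ((J**2 - 5*J) + J) = 7 - (J**2 - 4*J) = 7 + (-J**2 + 4*J) = 7 - J**2 + 4*J)
B(l) = 2*l*(-23 + l) (B(l) = (l + l)*(l - 23) = (2*l)*(-23 + l) = 2*l*(-23 + l))
B(d(17)) - 1*(-1608825) = 2*(7 - 1*17**2 + 4*17)*(-23 + (7 - 1*17**2 + 4*17)) - 1*(-1608825) = 2*(7 - 1*289 + 68)*(-23 + (7 - 1*289 + 68)) + 1608825 = 2*(7 - 289 + 68)*(-23 + (7 - 289 + 68)) + 1608825 = 2*(-214)*(-23 - 214) + 1608825 = 2*(-214)*(-237) + 1608825 = 101436 + 1608825 = 1710261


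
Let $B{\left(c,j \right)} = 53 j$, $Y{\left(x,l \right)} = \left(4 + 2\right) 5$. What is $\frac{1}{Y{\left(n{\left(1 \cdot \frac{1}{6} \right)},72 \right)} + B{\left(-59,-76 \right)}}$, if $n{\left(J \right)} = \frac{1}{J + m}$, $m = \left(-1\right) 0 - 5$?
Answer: $- \frac{1}{3998} \approx -0.00025012$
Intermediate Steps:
$m = -5$ ($m = 0 - 5 = -5$)
$n{\left(J \right)} = \frac{1}{-5 + J}$ ($n{\left(J \right)} = \frac{1}{J - 5} = \frac{1}{-5 + J}$)
$Y{\left(x,l \right)} = 30$ ($Y{\left(x,l \right)} = 6 \cdot 5 = 30$)
$\frac{1}{Y{\left(n{\left(1 \cdot \frac{1}{6} \right)},72 \right)} + B{\left(-59,-76 \right)}} = \frac{1}{30 + 53 \left(-76\right)} = \frac{1}{30 - 4028} = \frac{1}{-3998} = - \frac{1}{3998}$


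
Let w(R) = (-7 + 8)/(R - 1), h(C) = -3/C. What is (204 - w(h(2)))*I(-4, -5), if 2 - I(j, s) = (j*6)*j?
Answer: -96068/5 ≈ -19214.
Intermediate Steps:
w(R) = 1/(-1 + R)
I(j, s) = 2 - 6*j² (I(j, s) = 2 - j*6*j = 2 - 6*j*j = 2 - 6*j²)
(204 - w(h(2)))*I(-4, -5) = (204 - 1/(-1 - 3/2))*(2 - 6*(-4)²) = (204 - 1/(-1 - 3*½))*(2 - 6*16) = (204 - 1/(-1 - 3/2))*(2 - 96) = (204 - 1/(-5/2))*(-94) = (204 - 1*(-⅖))*(-94) = (204 + ⅖)*(-94) = (1022/5)*(-94) = -96068/5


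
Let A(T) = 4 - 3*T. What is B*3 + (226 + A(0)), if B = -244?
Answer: -502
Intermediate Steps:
B*3 + (226 + A(0)) = -244*3 + (226 + (4 - 3*0)) = -732 + (226 + (4 + 0)) = -732 + (226 + 4) = -732 + 230 = -502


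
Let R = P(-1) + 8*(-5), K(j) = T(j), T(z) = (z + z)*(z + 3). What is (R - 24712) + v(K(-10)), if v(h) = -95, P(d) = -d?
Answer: -24846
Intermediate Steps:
T(z) = 2*z*(3 + z) (T(z) = (2*z)*(3 + z) = 2*z*(3 + z))
K(j) = 2*j*(3 + j)
R = -39 (R = -1*(-1) + 8*(-5) = 1 - 40 = -39)
(R - 24712) + v(K(-10)) = (-39 - 24712) - 95 = -24751 - 95 = -24846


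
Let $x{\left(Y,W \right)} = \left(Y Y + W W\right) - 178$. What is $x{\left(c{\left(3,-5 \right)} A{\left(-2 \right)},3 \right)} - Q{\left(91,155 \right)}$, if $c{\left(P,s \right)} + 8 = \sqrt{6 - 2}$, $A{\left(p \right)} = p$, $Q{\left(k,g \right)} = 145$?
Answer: $-170$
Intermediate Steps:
$c{\left(P,s \right)} = -6$ ($c{\left(P,s \right)} = -8 + \sqrt{6 - 2} = -8 + \sqrt{4} = -8 + 2 = -6$)
$x{\left(Y,W \right)} = -178 + W^{2} + Y^{2}$ ($x{\left(Y,W \right)} = \left(Y^{2} + W^{2}\right) - 178 = \left(W^{2} + Y^{2}\right) - 178 = -178 + W^{2} + Y^{2}$)
$x{\left(c{\left(3,-5 \right)} A{\left(-2 \right)},3 \right)} - Q{\left(91,155 \right)} = \left(-178 + 3^{2} + \left(\left(-6\right) \left(-2\right)\right)^{2}\right) - 145 = \left(-178 + 9 + 12^{2}\right) - 145 = \left(-178 + 9 + 144\right) - 145 = -25 - 145 = -170$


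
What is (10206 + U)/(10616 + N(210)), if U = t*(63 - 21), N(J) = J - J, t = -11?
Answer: 1218/1327 ≈ 0.91786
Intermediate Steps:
N(J) = 0
U = -462 (U = -11*(63 - 21) = -11*42 = -462)
(10206 + U)/(10616 + N(210)) = (10206 - 462)/(10616 + 0) = 9744/10616 = 9744*(1/10616) = 1218/1327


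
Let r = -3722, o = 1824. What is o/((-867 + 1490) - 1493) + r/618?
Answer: -363781/44805 ≈ -8.1192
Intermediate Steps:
o/((-867 + 1490) - 1493) + r/618 = 1824/((-867 + 1490) - 1493) - 3722/618 = 1824/(623 - 1493) - 3722*1/618 = 1824/(-870) - 1861/309 = 1824*(-1/870) - 1861/309 = -304/145 - 1861/309 = -363781/44805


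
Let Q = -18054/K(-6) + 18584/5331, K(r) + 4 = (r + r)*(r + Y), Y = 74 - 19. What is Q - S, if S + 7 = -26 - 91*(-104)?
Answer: -14828267855/1577976 ≈ -9397.0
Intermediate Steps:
Y = 55
K(r) = -4 + 2*r*(55 + r) (K(r) = -4 + (r + r)*(r + 55) = -4 + (2*r)*(55 + r) = -4 + 2*r*(55 + r))
S = 9431 (S = -7 + (-26 - 91*(-104)) = -7 + (-26 + 9464) = -7 + 9438 = 9431)
Q = 53623801/1577976 (Q = -18054/(-4 + 2*(-6)**2 + 110*(-6)) + 18584/5331 = -18054/(-4 + 2*36 - 660) + 18584*(1/5331) = -18054/(-4 + 72 - 660) + 18584/5331 = -18054/(-592) + 18584/5331 = -18054*(-1/592) + 18584/5331 = 9027/296 + 18584/5331 = 53623801/1577976 ≈ 33.983)
Q - S = 53623801/1577976 - 1*9431 = 53623801/1577976 - 9431 = -14828267855/1577976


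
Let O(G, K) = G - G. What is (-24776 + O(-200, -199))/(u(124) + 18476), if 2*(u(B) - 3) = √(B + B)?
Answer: -457835704/341473379 + 24776*√62/341473379 ≈ -1.3402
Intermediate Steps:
O(G, K) = 0
u(B) = 3 + √2*√B/2 (u(B) = 3 + √(B + B)/2 = 3 + √(2*B)/2 = 3 + (√2*√B)/2 = 3 + √2*√B/2)
(-24776 + O(-200, -199))/(u(124) + 18476) = (-24776 + 0)/((3 + √2*√124/2) + 18476) = -24776/((3 + √2*(2*√31)/2) + 18476) = -24776/((3 + √62) + 18476) = -24776/(18479 + √62)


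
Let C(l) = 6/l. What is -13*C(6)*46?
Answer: -598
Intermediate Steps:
-13*C(6)*46 = -78/6*46 = -13*1*46 = -13*46 = -598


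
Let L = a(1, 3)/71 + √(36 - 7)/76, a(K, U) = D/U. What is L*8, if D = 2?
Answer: 16/213 + 2*√29/19 ≈ 0.64198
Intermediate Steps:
a(K, U) = 2/U
L = 2/213 + √29/76 (L = (2/3)/71 + √(36 - 7)/76 = (2*(⅓))*(1/71) + √29*(1/76) = (⅔)*(1/71) + √29/76 = 2/213 + √29/76 ≈ 0.080247)
L*8 = (2/213 + √29/76)*8 = 16/213 + 2*√29/19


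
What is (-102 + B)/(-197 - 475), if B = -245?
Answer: 347/672 ≈ 0.51637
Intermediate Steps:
(-102 + B)/(-197 - 475) = (-102 - 245)/(-197 - 475) = -347/(-672) = -347*(-1/672) = 347/672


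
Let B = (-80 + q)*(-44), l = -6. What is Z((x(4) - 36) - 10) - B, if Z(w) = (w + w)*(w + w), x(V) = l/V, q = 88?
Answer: 9377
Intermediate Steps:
x(V) = -6/V
Z(w) = 4*w² (Z(w) = (2*w)*(2*w) = 4*w²)
B = -352 (B = (-80 + 88)*(-44) = 8*(-44) = -352)
Z((x(4) - 36) - 10) - B = 4*((-6/4 - 36) - 10)² - 1*(-352) = 4*((-6*¼ - 36) - 10)² + 352 = 4*((-3/2 - 36) - 10)² + 352 = 4*(-75/2 - 10)² + 352 = 4*(-95/2)² + 352 = 4*(9025/4) + 352 = 9025 + 352 = 9377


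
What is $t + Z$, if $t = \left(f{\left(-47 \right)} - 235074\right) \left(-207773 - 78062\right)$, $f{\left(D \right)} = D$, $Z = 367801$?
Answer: $67206178836$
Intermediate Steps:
$t = 67205811035$ ($t = \left(-47 - 235074\right) \left(-207773 - 78062\right) = \left(-235121\right) \left(-285835\right) = 67205811035$)
$t + Z = 67205811035 + 367801 = 67206178836$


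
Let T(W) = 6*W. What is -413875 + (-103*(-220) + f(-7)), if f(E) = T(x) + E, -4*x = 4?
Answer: -391228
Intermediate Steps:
x = -1 (x = -¼*4 = -1)
f(E) = -6 + E (f(E) = 6*(-1) + E = -6 + E)
-413875 + (-103*(-220) + f(-7)) = -413875 + (-103*(-220) + (-6 - 7)) = -413875 + (22660 - 13) = -413875 + 22647 = -391228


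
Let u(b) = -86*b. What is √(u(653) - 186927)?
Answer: I*√243085 ≈ 493.04*I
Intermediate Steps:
√(u(653) - 186927) = √(-86*653 - 186927) = √(-56158 - 186927) = √(-243085) = I*√243085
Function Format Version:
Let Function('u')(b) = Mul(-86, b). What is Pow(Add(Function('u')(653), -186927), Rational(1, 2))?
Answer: Mul(I, Pow(243085, Rational(1, 2))) ≈ Mul(493.04, I)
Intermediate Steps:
Pow(Add(Function('u')(653), -186927), Rational(1, 2)) = Pow(Add(Mul(-86, 653), -186927), Rational(1, 2)) = Pow(Add(-56158, -186927), Rational(1, 2)) = Pow(-243085, Rational(1, 2)) = Mul(I, Pow(243085, Rational(1, 2)))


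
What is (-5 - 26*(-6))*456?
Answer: 68856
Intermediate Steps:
(-5 - 26*(-6))*456 = (-5 + 156)*456 = 151*456 = 68856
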